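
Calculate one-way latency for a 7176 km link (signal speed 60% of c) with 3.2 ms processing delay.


Speed = 0.6 * 3e5 km/s = 180000 km/s
Propagation delay = 7176 / 180000 = 0.0399 s = 39.8667 ms
Processing delay = 3.2 ms
Total one-way latency = 43.0667 ms


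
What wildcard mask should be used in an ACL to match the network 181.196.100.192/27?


Subnet mask: 255.255.255.224
Wildcard = 255.255.255.255 - subnet mask
255 - 255 = 0
255 - 255 = 0
255 - 255 = 0
255 - 224 = 31
Wildcard: 0.0.0.31


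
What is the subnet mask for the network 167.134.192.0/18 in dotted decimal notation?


/18 means 18 network bits, 14 host bits
Binary: 11111111111111111100000000000000
Mask: 255.255.192.0


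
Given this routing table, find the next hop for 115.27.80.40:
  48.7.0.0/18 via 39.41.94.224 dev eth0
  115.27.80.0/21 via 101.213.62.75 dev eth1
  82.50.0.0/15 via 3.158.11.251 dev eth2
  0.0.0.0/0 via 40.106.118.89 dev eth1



Longest prefix match for 115.27.80.40:
  /18 48.7.0.0: no
  /21 115.27.80.0: MATCH
  /15 82.50.0.0: no
  /0 0.0.0.0: MATCH
Selected: next-hop 101.213.62.75 via eth1 (matched /21)


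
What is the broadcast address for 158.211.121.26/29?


Network: 158.211.121.24/29
Host bits = 3
Set all host bits to 1:
Broadcast: 158.211.121.31


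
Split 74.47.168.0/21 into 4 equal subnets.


New prefix = 21 + 2 = 23
Each subnet has 512 addresses
  74.47.168.0/23
  74.47.170.0/23
  74.47.172.0/23
  74.47.174.0/23
Subnets: 74.47.168.0/23, 74.47.170.0/23, 74.47.172.0/23, 74.47.174.0/23


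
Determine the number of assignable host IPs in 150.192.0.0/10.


Host bits = 32 - 10 = 22
Total addresses = 2^22 = 4194304
Usable = total - 2 (network and broadcast)
Usable hosts: 4194302


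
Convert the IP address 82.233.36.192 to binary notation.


82 = 01010010
233 = 11101001
36 = 00100100
192 = 11000000
Binary: 01010010.11101001.00100100.11000000


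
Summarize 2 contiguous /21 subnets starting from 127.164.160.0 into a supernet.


Original prefix: /21
Number of subnets: 2 = 2^1
New prefix = 21 - 1 = 20
Supernet: 127.164.160.0/20


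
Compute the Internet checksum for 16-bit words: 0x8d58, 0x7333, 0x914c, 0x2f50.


Sum all words (with carry folding):
+ 0x8d58 = 0x8d58
+ 0x7333 = 0x008c
+ 0x914c = 0x91d8
+ 0x2f50 = 0xc128
One's complement: ~0xc128
Checksum = 0x3ed7


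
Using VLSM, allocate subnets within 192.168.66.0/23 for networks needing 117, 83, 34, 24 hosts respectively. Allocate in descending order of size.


117 hosts -> /25 (126 usable): 192.168.66.0/25
83 hosts -> /25 (126 usable): 192.168.66.128/25
34 hosts -> /26 (62 usable): 192.168.67.0/26
24 hosts -> /27 (30 usable): 192.168.67.64/27
Allocation: 192.168.66.0/25 (117 hosts, 126 usable); 192.168.66.128/25 (83 hosts, 126 usable); 192.168.67.0/26 (34 hosts, 62 usable); 192.168.67.64/27 (24 hosts, 30 usable)


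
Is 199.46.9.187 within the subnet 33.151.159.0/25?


Subnet network: 33.151.159.0
Test IP AND mask: 199.46.9.128
No, 199.46.9.187 is not in 33.151.159.0/25


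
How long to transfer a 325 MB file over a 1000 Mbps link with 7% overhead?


Effective throughput = 1000 * (1 - 7/100) = 930.0 Mbps
File size in Mb = 325 * 8 = 2600 Mb
Time = 2600 / 930.0
Time = 2.7957 seconds


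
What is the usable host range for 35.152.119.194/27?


Network: 35.152.119.192
Broadcast: 35.152.119.223
First usable = network + 1
Last usable = broadcast - 1
Range: 35.152.119.193 to 35.152.119.222


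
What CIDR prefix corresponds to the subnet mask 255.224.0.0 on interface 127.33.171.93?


Binary: 11111111.11100000.00000000.00000000
Count leading 1s
Prefix: /11


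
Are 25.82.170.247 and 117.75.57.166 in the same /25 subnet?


Mask: 255.255.255.128
25.82.170.247 AND mask = 25.82.170.128
117.75.57.166 AND mask = 117.75.57.128
No, different subnets (25.82.170.128 vs 117.75.57.128)


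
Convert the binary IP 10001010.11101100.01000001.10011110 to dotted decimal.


10001010 = 138
11101100 = 236
01000001 = 65
10011110 = 158
IP: 138.236.65.158


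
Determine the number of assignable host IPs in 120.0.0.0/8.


Host bits = 32 - 8 = 24
Total addresses = 2^24 = 16777216
Usable = total - 2 (network and broadcast)
Usable hosts: 16777214


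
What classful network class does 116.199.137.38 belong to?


First octet: 116
Binary: 01110100
0xxxxxxx -> Class A (1-126)
Class A, default mask 255.0.0.0 (/8)


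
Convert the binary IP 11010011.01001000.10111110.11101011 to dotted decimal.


11010011 = 211
01001000 = 72
10111110 = 190
11101011 = 235
IP: 211.72.190.235


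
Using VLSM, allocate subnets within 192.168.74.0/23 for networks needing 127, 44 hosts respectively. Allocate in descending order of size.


127 hosts -> /24 (254 usable): 192.168.74.0/24
44 hosts -> /26 (62 usable): 192.168.75.0/26
Allocation: 192.168.74.0/24 (127 hosts, 254 usable); 192.168.75.0/26 (44 hosts, 62 usable)


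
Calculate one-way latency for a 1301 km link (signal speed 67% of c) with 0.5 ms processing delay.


Speed = 0.67 * 3e5 km/s = 201000 km/s
Propagation delay = 1301 / 201000 = 0.0065 s = 6.4726 ms
Processing delay = 0.5 ms
Total one-way latency = 6.9726 ms


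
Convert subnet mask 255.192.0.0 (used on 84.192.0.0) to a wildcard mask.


Subnet mask: 255.192.0.0
Wildcard = 255.255.255.255 - subnet mask
255 - 255 = 0
255 - 192 = 63
255 - 0 = 255
255 - 0 = 255
Wildcard: 0.63.255.255


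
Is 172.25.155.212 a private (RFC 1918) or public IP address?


RFC 1918 private ranges:
  10.0.0.0/8 (10.0.0.0 - 10.255.255.255)
  172.16.0.0/12 (172.16.0.0 - 172.31.255.255)
  192.168.0.0/16 (192.168.0.0 - 192.168.255.255)
Private (in 172.16.0.0/12)


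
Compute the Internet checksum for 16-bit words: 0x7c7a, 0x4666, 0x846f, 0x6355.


Sum all words (with carry folding):
+ 0x7c7a = 0x7c7a
+ 0x4666 = 0xc2e0
+ 0x846f = 0x4750
+ 0x6355 = 0xaaa5
One's complement: ~0xaaa5
Checksum = 0x555a


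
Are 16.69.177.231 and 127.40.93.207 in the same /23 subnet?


Mask: 255.255.254.0
16.69.177.231 AND mask = 16.69.176.0
127.40.93.207 AND mask = 127.40.92.0
No, different subnets (16.69.176.0 vs 127.40.92.0)


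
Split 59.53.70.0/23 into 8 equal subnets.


New prefix = 23 + 3 = 26
Each subnet has 64 addresses
  59.53.70.0/26
  59.53.70.64/26
  59.53.70.128/26
  59.53.70.192/26
  59.53.71.0/26
  59.53.71.64/26
  59.53.71.128/26
  59.53.71.192/26
Subnets: 59.53.70.0/26, 59.53.70.64/26, 59.53.70.128/26, 59.53.70.192/26, 59.53.71.0/26, 59.53.71.64/26, 59.53.71.128/26, 59.53.71.192/26


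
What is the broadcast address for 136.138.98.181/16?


Network: 136.138.0.0/16
Host bits = 16
Set all host bits to 1:
Broadcast: 136.138.255.255


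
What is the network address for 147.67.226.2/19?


IP:   10010011.01000011.11100010.00000010
Mask: 11111111.11111111.11100000.00000000
AND operation:
Net:  10010011.01000011.11100000.00000000
Network: 147.67.224.0/19


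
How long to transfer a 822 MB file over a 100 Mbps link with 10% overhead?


Effective throughput = 100 * (1 - 10/100) = 90 Mbps
File size in Mb = 822 * 8 = 6576 Mb
Time = 6576 / 90
Time = 73.0667 seconds


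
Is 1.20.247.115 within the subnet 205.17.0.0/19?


Subnet network: 205.17.0.0
Test IP AND mask: 1.20.224.0
No, 1.20.247.115 is not in 205.17.0.0/19


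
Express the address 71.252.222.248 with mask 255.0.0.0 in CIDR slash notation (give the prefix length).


Binary: 11111111.00000000.00000000.00000000
Count leading 1s
Prefix: /8


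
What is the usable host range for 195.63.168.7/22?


Network: 195.63.168.0
Broadcast: 195.63.171.255
First usable = network + 1
Last usable = broadcast - 1
Range: 195.63.168.1 to 195.63.171.254


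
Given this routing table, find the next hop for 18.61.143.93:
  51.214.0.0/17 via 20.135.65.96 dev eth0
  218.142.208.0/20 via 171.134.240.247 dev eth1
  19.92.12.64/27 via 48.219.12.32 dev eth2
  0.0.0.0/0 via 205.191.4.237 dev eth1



Longest prefix match for 18.61.143.93:
  /17 51.214.0.0: no
  /20 218.142.208.0: no
  /27 19.92.12.64: no
  /0 0.0.0.0: MATCH
Selected: next-hop 205.191.4.237 via eth1 (matched /0)


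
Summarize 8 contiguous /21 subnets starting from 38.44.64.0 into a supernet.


Original prefix: /21
Number of subnets: 8 = 2^3
New prefix = 21 - 3 = 18
Supernet: 38.44.64.0/18


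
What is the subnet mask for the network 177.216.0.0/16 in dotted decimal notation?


/16 means 16 network bits, 16 host bits
Binary: 11111111111111110000000000000000
Mask: 255.255.0.0


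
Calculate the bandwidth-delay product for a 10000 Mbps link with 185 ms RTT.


BDP = bandwidth * RTT
= 10000 Mbps * 185 ms
= 10000 * 1e6 * 185 / 1000 bits
= 1850000000 bits
= 231250000 bytes
= 225830.0781 KB
BDP = 1850000000 bits (231250000 bytes)


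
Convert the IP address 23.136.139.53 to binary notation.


23 = 00010111
136 = 10001000
139 = 10001011
53 = 00110101
Binary: 00010111.10001000.10001011.00110101


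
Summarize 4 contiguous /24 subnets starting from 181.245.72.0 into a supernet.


Original prefix: /24
Number of subnets: 4 = 2^2
New prefix = 24 - 2 = 22
Supernet: 181.245.72.0/22


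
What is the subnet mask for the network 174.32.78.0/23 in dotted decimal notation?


/23 means 23 network bits, 9 host bits
Binary: 11111111111111111111111000000000
Mask: 255.255.254.0


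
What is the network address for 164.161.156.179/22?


IP:   10100100.10100001.10011100.10110011
Mask: 11111111.11111111.11111100.00000000
AND operation:
Net:  10100100.10100001.10011100.00000000
Network: 164.161.156.0/22


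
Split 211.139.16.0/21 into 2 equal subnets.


New prefix = 21 + 1 = 22
Each subnet has 1024 addresses
  211.139.16.0/22
  211.139.20.0/22
Subnets: 211.139.16.0/22, 211.139.20.0/22


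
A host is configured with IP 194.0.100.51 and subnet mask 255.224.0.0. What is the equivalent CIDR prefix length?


Binary: 11111111.11100000.00000000.00000000
Count leading 1s
Prefix: /11


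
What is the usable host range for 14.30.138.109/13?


Network: 14.24.0.0
Broadcast: 14.31.255.255
First usable = network + 1
Last usable = broadcast - 1
Range: 14.24.0.1 to 14.31.255.254


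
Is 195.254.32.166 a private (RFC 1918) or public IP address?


RFC 1918 private ranges:
  10.0.0.0/8 (10.0.0.0 - 10.255.255.255)
  172.16.0.0/12 (172.16.0.0 - 172.31.255.255)
  192.168.0.0/16 (192.168.0.0 - 192.168.255.255)
Public (not in any RFC 1918 range)


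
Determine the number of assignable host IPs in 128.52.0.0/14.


Host bits = 32 - 14 = 18
Total addresses = 2^18 = 262144
Usable = total - 2 (network and broadcast)
Usable hosts: 262142


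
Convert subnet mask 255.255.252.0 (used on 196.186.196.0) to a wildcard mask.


Subnet mask: 255.255.252.0
Wildcard = 255.255.255.255 - subnet mask
255 - 255 = 0
255 - 255 = 0
255 - 252 = 3
255 - 0 = 255
Wildcard: 0.0.3.255


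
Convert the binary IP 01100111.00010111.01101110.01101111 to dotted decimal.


01100111 = 103
00010111 = 23
01101110 = 110
01101111 = 111
IP: 103.23.110.111


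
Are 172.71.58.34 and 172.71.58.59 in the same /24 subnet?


Mask: 255.255.255.0
172.71.58.34 AND mask = 172.71.58.0
172.71.58.59 AND mask = 172.71.58.0
Yes, same subnet (172.71.58.0)


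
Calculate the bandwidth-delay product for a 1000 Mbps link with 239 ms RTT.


BDP = bandwidth * RTT
= 1000 Mbps * 239 ms
= 1000 * 1e6 * 239 / 1000 bits
= 239000000 bits
= 29875000 bytes
= 29174.8047 KB
BDP = 239000000 bits (29875000 bytes)


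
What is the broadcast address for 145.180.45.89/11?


Network: 145.160.0.0/11
Host bits = 21
Set all host bits to 1:
Broadcast: 145.191.255.255


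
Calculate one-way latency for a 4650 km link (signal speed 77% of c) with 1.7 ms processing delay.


Speed = 0.77 * 3e5 km/s = 231000 km/s
Propagation delay = 4650 / 231000 = 0.0201 s = 20.1299 ms
Processing delay = 1.7 ms
Total one-way latency = 21.8299 ms


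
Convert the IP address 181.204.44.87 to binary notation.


181 = 10110101
204 = 11001100
44 = 00101100
87 = 01010111
Binary: 10110101.11001100.00101100.01010111


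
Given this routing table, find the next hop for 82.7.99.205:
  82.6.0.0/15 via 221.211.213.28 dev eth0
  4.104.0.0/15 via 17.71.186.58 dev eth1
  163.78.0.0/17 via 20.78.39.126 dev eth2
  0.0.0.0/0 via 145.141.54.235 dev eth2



Longest prefix match for 82.7.99.205:
  /15 82.6.0.0: MATCH
  /15 4.104.0.0: no
  /17 163.78.0.0: no
  /0 0.0.0.0: MATCH
Selected: next-hop 221.211.213.28 via eth0 (matched /15)


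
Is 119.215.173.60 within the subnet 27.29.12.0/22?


Subnet network: 27.29.12.0
Test IP AND mask: 119.215.172.0
No, 119.215.173.60 is not in 27.29.12.0/22


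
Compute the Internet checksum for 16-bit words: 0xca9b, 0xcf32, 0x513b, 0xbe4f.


Sum all words (with carry folding):
+ 0xca9b = 0xca9b
+ 0xcf32 = 0x99ce
+ 0x513b = 0xeb09
+ 0xbe4f = 0xa959
One's complement: ~0xa959
Checksum = 0x56a6


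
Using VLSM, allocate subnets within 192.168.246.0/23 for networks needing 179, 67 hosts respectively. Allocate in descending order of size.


179 hosts -> /24 (254 usable): 192.168.246.0/24
67 hosts -> /25 (126 usable): 192.168.247.0/25
Allocation: 192.168.246.0/24 (179 hosts, 254 usable); 192.168.247.0/25 (67 hosts, 126 usable)


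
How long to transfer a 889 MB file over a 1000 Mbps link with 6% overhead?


Effective throughput = 1000 * (1 - 6/100) = 940 Mbps
File size in Mb = 889 * 8 = 7112 Mb
Time = 7112 / 940
Time = 7.566 seconds


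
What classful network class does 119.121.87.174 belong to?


First octet: 119
Binary: 01110111
0xxxxxxx -> Class A (1-126)
Class A, default mask 255.0.0.0 (/8)


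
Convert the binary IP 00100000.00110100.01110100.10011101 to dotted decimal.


00100000 = 32
00110100 = 52
01110100 = 116
10011101 = 157
IP: 32.52.116.157


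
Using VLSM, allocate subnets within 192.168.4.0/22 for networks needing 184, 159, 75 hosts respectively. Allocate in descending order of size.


184 hosts -> /24 (254 usable): 192.168.4.0/24
159 hosts -> /24 (254 usable): 192.168.5.0/24
75 hosts -> /25 (126 usable): 192.168.6.0/25
Allocation: 192.168.4.0/24 (184 hosts, 254 usable); 192.168.5.0/24 (159 hosts, 254 usable); 192.168.6.0/25 (75 hosts, 126 usable)


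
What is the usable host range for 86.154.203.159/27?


Network: 86.154.203.128
Broadcast: 86.154.203.159
First usable = network + 1
Last usable = broadcast - 1
Range: 86.154.203.129 to 86.154.203.158


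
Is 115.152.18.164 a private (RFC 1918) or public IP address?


RFC 1918 private ranges:
  10.0.0.0/8 (10.0.0.0 - 10.255.255.255)
  172.16.0.0/12 (172.16.0.0 - 172.31.255.255)
  192.168.0.0/16 (192.168.0.0 - 192.168.255.255)
Public (not in any RFC 1918 range)


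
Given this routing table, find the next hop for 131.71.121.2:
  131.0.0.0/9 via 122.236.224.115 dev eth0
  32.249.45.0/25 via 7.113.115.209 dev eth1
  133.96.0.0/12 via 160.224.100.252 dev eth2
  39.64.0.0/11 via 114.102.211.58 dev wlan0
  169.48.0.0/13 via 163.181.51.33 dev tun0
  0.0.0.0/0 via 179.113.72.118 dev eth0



Longest prefix match for 131.71.121.2:
  /9 131.0.0.0: MATCH
  /25 32.249.45.0: no
  /12 133.96.0.0: no
  /11 39.64.0.0: no
  /13 169.48.0.0: no
  /0 0.0.0.0: MATCH
Selected: next-hop 122.236.224.115 via eth0 (matched /9)


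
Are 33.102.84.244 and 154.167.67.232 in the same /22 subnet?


Mask: 255.255.252.0
33.102.84.244 AND mask = 33.102.84.0
154.167.67.232 AND mask = 154.167.64.0
No, different subnets (33.102.84.0 vs 154.167.64.0)


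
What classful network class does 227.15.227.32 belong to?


First octet: 227
Binary: 11100011
1110xxxx -> Class D (224-239)
Class D (multicast), default mask N/A


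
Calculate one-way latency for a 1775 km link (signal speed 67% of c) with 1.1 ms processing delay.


Speed = 0.67 * 3e5 km/s = 201000 km/s
Propagation delay = 1775 / 201000 = 0.0088 s = 8.8308 ms
Processing delay = 1.1 ms
Total one-way latency = 9.9308 ms


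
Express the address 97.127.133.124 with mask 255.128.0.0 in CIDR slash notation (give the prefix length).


Binary: 11111111.10000000.00000000.00000000
Count leading 1s
Prefix: /9


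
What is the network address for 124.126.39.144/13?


IP:   01111100.01111110.00100111.10010000
Mask: 11111111.11111000.00000000.00000000
AND operation:
Net:  01111100.01111000.00000000.00000000
Network: 124.120.0.0/13


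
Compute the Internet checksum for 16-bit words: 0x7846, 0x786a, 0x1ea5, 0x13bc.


Sum all words (with carry folding):
+ 0x7846 = 0x7846
+ 0x786a = 0xf0b0
+ 0x1ea5 = 0x0f56
+ 0x13bc = 0x2312
One's complement: ~0x2312
Checksum = 0xdced


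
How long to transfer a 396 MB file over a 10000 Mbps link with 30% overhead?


Effective throughput = 10000 * (1 - 30/100) = 7000 Mbps
File size in Mb = 396 * 8 = 3168 Mb
Time = 3168 / 7000
Time = 0.4526 seconds


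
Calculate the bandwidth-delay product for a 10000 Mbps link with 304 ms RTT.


BDP = bandwidth * RTT
= 10000 Mbps * 304 ms
= 10000 * 1e6 * 304 / 1000 bits
= 3040000000 bits
= 380000000 bytes
= 371093.75 KB
BDP = 3040000000 bits (380000000 bytes)


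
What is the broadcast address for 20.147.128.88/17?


Network: 20.147.128.0/17
Host bits = 15
Set all host bits to 1:
Broadcast: 20.147.255.255


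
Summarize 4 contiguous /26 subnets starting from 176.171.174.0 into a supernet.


Original prefix: /26
Number of subnets: 4 = 2^2
New prefix = 26 - 2 = 24
Supernet: 176.171.174.0/24


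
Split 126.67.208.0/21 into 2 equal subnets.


New prefix = 21 + 1 = 22
Each subnet has 1024 addresses
  126.67.208.0/22
  126.67.212.0/22
Subnets: 126.67.208.0/22, 126.67.212.0/22


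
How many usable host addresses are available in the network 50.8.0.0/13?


Host bits = 32 - 13 = 19
Total addresses = 2^19 = 524288
Usable = total - 2 (network and broadcast)
Usable hosts: 524286


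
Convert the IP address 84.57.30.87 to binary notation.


84 = 01010100
57 = 00111001
30 = 00011110
87 = 01010111
Binary: 01010100.00111001.00011110.01010111


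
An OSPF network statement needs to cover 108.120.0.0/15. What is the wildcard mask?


Subnet mask: 255.254.0.0
Wildcard = 255.255.255.255 - subnet mask
255 - 255 = 0
255 - 254 = 1
255 - 0 = 255
255 - 0 = 255
Wildcard: 0.1.255.255


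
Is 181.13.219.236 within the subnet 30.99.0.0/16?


Subnet network: 30.99.0.0
Test IP AND mask: 181.13.0.0
No, 181.13.219.236 is not in 30.99.0.0/16


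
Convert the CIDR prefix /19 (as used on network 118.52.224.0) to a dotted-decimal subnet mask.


/19 means 19 network bits, 13 host bits
Binary: 11111111111111111110000000000000
Mask: 255.255.224.0


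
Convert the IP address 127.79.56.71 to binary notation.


127 = 01111111
79 = 01001111
56 = 00111000
71 = 01000111
Binary: 01111111.01001111.00111000.01000111


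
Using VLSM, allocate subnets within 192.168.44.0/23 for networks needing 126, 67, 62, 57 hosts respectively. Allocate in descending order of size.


126 hosts -> /25 (126 usable): 192.168.44.0/25
67 hosts -> /25 (126 usable): 192.168.44.128/25
62 hosts -> /26 (62 usable): 192.168.45.0/26
57 hosts -> /26 (62 usable): 192.168.45.64/26
Allocation: 192.168.44.0/25 (126 hosts, 126 usable); 192.168.44.128/25 (67 hosts, 126 usable); 192.168.45.0/26 (62 hosts, 62 usable); 192.168.45.64/26 (57 hosts, 62 usable)


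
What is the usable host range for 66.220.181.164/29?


Network: 66.220.181.160
Broadcast: 66.220.181.167
First usable = network + 1
Last usable = broadcast - 1
Range: 66.220.181.161 to 66.220.181.166


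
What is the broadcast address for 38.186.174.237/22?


Network: 38.186.172.0/22
Host bits = 10
Set all host bits to 1:
Broadcast: 38.186.175.255


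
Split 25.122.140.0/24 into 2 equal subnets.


New prefix = 24 + 1 = 25
Each subnet has 128 addresses
  25.122.140.0/25
  25.122.140.128/25
Subnets: 25.122.140.0/25, 25.122.140.128/25


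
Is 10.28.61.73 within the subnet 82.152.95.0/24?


Subnet network: 82.152.95.0
Test IP AND mask: 10.28.61.0
No, 10.28.61.73 is not in 82.152.95.0/24


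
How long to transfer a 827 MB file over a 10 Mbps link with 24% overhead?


Effective throughput = 10 * (1 - 24/100) = 7.6 Mbps
File size in Mb = 827 * 8 = 6616 Mb
Time = 6616 / 7.6
Time = 870.5263 seconds


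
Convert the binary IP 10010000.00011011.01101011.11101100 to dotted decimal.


10010000 = 144
00011011 = 27
01101011 = 107
11101100 = 236
IP: 144.27.107.236


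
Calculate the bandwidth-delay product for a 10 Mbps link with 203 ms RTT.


BDP = bandwidth * RTT
= 10 Mbps * 203 ms
= 10 * 1e6 * 203 / 1000 bits
= 2030000 bits
= 253750 bytes
= 247.8027 KB
BDP = 2030000 bits (253750 bytes)


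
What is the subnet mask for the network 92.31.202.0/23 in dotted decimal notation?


/23 means 23 network bits, 9 host bits
Binary: 11111111111111111111111000000000
Mask: 255.255.254.0


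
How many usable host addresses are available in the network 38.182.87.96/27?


Host bits = 32 - 27 = 5
Total addresses = 2^5 = 32
Usable = total - 2 (network and broadcast)
Usable hosts: 30


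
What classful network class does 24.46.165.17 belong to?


First octet: 24
Binary: 00011000
0xxxxxxx -> Class A (1-126)
Class A, default mask 255.0.0.0 (/8)


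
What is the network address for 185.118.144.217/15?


IP:   10111001.01110110.10010000.11011001
Mask: 11111111.11111110.00000000.00000000
AND operation:
Net:  10111001.01110110.00000000.00000000
Network: 185.118.0.0/15


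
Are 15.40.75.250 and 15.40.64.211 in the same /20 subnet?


Mask: 255.255.240.0
15.40.75.250 AND mask = 15.40.64.0
15.40.64.211 AND mask = 15.40.64.0
Yes, same subnet (15.40.64.0)


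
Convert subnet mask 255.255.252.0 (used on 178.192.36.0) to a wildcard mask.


Subnet mask: 255.255.252.0
Wildcard = 255.255.255.255 - subnet mask
255 - 255 = 0
255 - 255 = 0
255 - 252 = 3
255 - 0 = 255
Wildcard: 0.0.3.255


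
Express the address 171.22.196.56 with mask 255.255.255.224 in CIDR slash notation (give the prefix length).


Binary: 11111111.11111111.11111111.11100000
Count leading 1s
Prefix: /27


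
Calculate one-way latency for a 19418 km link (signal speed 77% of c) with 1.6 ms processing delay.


Speed = 0.77 * 3e5 km/s = 231000 km/s
Propagation delay = 19418 / 231000 = 0.0841 s = 84.0606 ms
Processing delay = 1.6 ms
Total one-way latency = 85.6606 ms


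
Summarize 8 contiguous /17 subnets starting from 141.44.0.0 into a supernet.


Original prefix: /17
Number of subnets: 8 = 2^3
New prefix = 17 - 3 = 14
Supernet: 141.44.0.0/14


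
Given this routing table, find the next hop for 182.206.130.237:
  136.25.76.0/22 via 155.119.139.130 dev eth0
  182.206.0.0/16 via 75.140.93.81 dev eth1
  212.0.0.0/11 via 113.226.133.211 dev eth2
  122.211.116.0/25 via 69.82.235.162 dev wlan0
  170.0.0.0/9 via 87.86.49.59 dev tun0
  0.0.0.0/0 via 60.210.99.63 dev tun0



Longest prefix match for 182.206.130.237:
  /22 136.25.76.0: no
  /16 182.206.0.0: MATCH
  /11 212.0.0.0: no
  /25 122.211.116.0: no
  /9 170.0.0.0: no
  /0 0.0.0.0: MATCH
Selected: next-hop 75.140.93.81 via eth1 (matched /16)


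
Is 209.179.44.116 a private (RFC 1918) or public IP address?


RFC 1918 private ranges:
  10.0.0.0/8 (10.0.0.0 - 10.255.255.255)
  172.16.0.0/12 (172.16.0.0 - 172.31.255.255)
  192.168.0.0/16 (192.168.0.0 - 192.168.255.255)
Public (not in any RFC 1918 range)


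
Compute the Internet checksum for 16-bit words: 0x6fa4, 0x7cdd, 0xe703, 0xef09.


Sum all words (with carry folding):
+ 0x6fa4 = 0x6fa4
+ 0x7cdd = 0xec81
+ 0xe703 = 0xd385
+ 0xef09 = 0xc28f
One's complement: ~0xc28f
Checksum = 0x3d70


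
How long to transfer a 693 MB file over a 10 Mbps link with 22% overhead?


Effective throughput = 10 * (1 - 22/100) = 7.8 Mbps
File size in Mb = 693 * 8 = 5544 Mb
Time = 5544 / 7.8
Time = 710.7692 seconds


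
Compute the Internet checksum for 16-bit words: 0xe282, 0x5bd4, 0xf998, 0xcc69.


Sum all words (with carry folding):
+ 0xe282 = 0xe282
+ 0x5bd4 = 0x3e57
+ 0xf998 = 0x37f0
+ 0xcc69 = 0x045a
One's complement: ~0x045a
Checksum = 0xfba5


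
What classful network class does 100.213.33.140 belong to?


First octet: 100
Binary: 01100100
0xxxxxxx -> Class A (1-126)
Class A, default mask 255.0.0.0 (/8)


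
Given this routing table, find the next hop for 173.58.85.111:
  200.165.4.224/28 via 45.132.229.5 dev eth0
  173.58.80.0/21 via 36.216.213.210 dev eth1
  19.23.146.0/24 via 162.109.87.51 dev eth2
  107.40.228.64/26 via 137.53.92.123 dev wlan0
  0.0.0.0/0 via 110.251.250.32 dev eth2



Longest prefix match for 173.58.85.111:
  /28 200.165.4.224: no
  /21 173.58.80.0: MATCH
  /24 19.23.146.0: no
  /26 107.40.228.64: no
  /0 0.0.0.0: MATCH
Selected: next-hop 36.216.213.210 via eth1 (matched /21)


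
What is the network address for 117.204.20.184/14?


IP:   01110101.11001100.00010100.10111000
Mask: 11111111.11111100.00000000.00000000
AND operation:
Net:  01110101.11001100.00000000.00000000
Network: 117.204.0.0/14


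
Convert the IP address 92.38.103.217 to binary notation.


92 = 01011100
38 = 00100110
103 = 01100111
217 = 11011001
Binary: 01011100.00100110.01100111.11011001


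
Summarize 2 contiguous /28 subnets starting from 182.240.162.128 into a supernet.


Original prefix: /28
Number of subnets: 2 = 2^1
New prefix = 28 - 1 = 27
Supernet: 182.240.162.128/27


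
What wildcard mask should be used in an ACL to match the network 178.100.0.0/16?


Subnet mask: 255.255.0.0
Wildcard = 255.255.255.255 - subnet mask
255 - 255 = 0
255 - 255 = 0
255 - 0 = 255
255 - 0 = 255
Wildcard: 0.0.255.255


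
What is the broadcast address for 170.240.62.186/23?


Network: 170.240.62.0/23
Host bits = 9
Set all host bits to 1:
Broadcast: 170.240.63.255


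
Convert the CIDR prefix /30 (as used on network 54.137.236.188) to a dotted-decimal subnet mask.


/30 means 30 network bits, 2 host bits
Binary: 11111111111111111111111111111100
Mask: 255.255.255.252


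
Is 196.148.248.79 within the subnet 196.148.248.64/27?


Subnet network: 196.148.248.64
Test IP AND mask: 196.148.248.64
Yes, 196.148.248.79 is in 196.148.248.64/27


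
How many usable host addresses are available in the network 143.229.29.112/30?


Host bits = 32 - 30 = 2
Total addresses = 2^2 = 4
Usable = total - 2 (network and broadcast)
Usable hosts: 2


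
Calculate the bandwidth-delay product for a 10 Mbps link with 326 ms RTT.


BDP = bandwidth * RTT
= 10 Mbps * 326 ms
= 10 * 1e6 * 326 / 1000 bits
= 3260000 bits
= 407500 bytes
= 397.9492 KB
BDP = 3260000 bits (407500 bytes)


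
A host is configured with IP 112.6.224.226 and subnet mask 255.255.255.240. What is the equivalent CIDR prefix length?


Binary: 11111111.11111111.11111111.11110000
Count leading 1s
Prefix: /28


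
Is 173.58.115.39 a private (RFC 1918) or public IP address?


RFC 1918 private ranges:
  10.0.0.0/8 (10.0.0.0 - 10.255.255.255)
  172.16.0.0/12 (172.16.0.0 - 172.31.255.255)
  192.168.0.0/16 (192.168.0.0 - 192.168.255.255)
Public (not in any RFC 1918 range)


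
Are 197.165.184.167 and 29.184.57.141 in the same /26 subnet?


Mask: 255.255.255.192
197.165.184.167 AND mask = 197.165.184.128
29.184.57.141 AND mask = 29.184.57.128
No, different subnets (197.165.184.128 vs 29.184.57.128)


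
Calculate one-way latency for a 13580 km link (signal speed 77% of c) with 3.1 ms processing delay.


Speed = 0.77 * 3e5 km/s = 231000 km/s
Propagation delay = 13580 / 231000 = 0.0588 s = 58.7879 ms
Processing delay = 3.1 ms
Total one-way latency = 61.8879 ms


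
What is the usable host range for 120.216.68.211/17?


Network: 120.216.0.0
Broadcast: 120.216.127.255
First usable = network + 1
Last usable = broadcast - 1
Range: 120.216.0.1 to 120.216.127.254


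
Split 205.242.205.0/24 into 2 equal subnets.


New prefix = 24 + 1 = 25
Each subnet has 128 addresses
  205.242.205.0/25
  205.242.205.128/25
Subnets: 205.242.205.0/25, 205.242.205.128/25


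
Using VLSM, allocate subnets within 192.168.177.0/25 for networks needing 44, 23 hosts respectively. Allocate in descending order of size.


44 hosts -> /26 (62 usable): 192.168.177.0/26
23 hosts -> /27 (30 usable): 192.168.177.64/27
Allocation: 192.168.177.0/26 (44 hosts, 62 usable); 192.168.177.64/27 (23 hosts, 30 usable)


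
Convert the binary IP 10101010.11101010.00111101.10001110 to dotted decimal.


10101010 = 170
11101010 = 234
00111101 = 61
10001110 = 142
IP: 170.234.61.142


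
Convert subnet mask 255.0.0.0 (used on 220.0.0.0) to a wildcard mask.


Subnet mask: 255.0.0.0
Wildcard = 255.255.255.255 - subnet mask
255 - 255 = 0
255 - 0 = 255
255 - 0 = 255
255 - 0 = 255
Wildcard: 0.255.255.255


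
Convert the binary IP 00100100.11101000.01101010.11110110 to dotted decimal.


00100100 = 36
11101000 = 232
01101010 = 106
11110110 = 246
IP: 36.232.106.246


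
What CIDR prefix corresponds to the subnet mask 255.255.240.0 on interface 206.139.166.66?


Binary: 11111111.11111111.11110000.00000000
Count leading 1s
Prefix: /20


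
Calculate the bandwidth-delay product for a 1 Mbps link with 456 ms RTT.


BDP = bandwidth * RTT
= 1 Mbps * 456 ms
= 1 * 1e6 * 456 / 1000 bits
= 456000 bits
= 57000 bytes
= 55.6641 KB
BDP = 456000 bits (57000 bytes)


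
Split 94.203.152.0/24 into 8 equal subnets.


New prefix = 24 + 3 = 27
Each subnet has 32 addresses
  94.203.152.0/27
  94.203.152.32/27
  94.203.152.64/27
  94.203.152.96/27
  94.203.152.128/27
  94.203.152.160/27
  94.203.152.192/27
  94.203.152.224/27
Subnets: 94.203.152.0/27, 94.203.152.32/27, 94.203.152.64/27, 94.203.152.96/27, 94.203.152.128/27, 94.203.152.160/27, 94.203.152.192/27, 94.203.152.224/27


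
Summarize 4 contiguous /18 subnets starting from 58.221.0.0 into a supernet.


Original prefix: /18
Number of subnets: 4 = 2^2
New prefix = 18 - 2 = 16
Supernet: 58.221.0.0/16


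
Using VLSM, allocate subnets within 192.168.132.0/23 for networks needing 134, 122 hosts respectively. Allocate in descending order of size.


134 hosts -> /24 (254 usable): 192.168.132.0/24
122 hosts -> /25 (126 usable): 192.168.133.0/25
Allocation: 192.168.132.0/24 (134 hosts, 254 usable); 192.168.133.0/25 (122 hosts, 126 usable)


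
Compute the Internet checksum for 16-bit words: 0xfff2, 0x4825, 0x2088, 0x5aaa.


Sum all words (with carry folding):
+ 0xfff2 = 0xfff2
+ 0x4825 = 0x4818
+ 0x2088 = 0x68a0
+ 0x5aaa = 0xc34a
One's complement: ~0xc34a
Checksum = 0x3cb5


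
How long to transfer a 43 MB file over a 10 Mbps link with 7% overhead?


Effective throughput = 10 * (1 - 7/100) = 9.3 Mbps
File size in Mb = 43 * 8 = 344 Mb
Time = 344 / 9.3
Time = 36.9892 seconds


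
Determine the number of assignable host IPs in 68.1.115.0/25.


Host bits = 32 - 25 = 7
Total addresses = 2^7 = 128
Usable = total - 2 (network and broadcast)
Usable hosts: 126


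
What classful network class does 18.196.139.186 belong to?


First octet: 18
Binary: 00010010
0xxxxxxx -> Class A (1-126)
Class A, default mask 255.0.0.0 (/8)


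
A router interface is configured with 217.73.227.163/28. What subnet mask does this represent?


/28 means 28 network bits, 4 host bits
Binary: 11111111111111111111111111110000
Mask: 255.255.255.240


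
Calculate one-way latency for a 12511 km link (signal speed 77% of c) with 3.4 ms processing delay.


Speed = 0.77 * 3e5 km/s = 231000 km/s
Propagation delay = 12511 / 231000 = 0.0542 s = 54.1602 ms
Processing delay = 3.4 ms
Total one-way latency = 57.5602 ms


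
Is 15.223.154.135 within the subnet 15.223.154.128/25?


Subnet network: 15.223.154.128
Test IP AND mask: 15.223.154.128
Yes, 15.223.154.135 is in 15.223.154.128/25


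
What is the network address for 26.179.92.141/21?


IP:   00011010.10110011.01011100.10001101
Mask: 11111111.11111111.11111000.00000000
AND operation:
Net:  00011010.10110011.01011000.00000000
Network: 26.179.88.0/21


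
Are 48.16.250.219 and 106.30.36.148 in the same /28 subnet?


Mask: 255.255.255.240
48.16.250.219 AND mask = 48.16.250.208
106.30.36.148 AND mask = 106.30.36.144
No, different subnets (48.16.250.208 vs 106.30.36.144)


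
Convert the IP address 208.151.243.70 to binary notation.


208 = 11010000
151 = 10010111
243 = 11110011
70 = 01000110
Binary: 11010000.10010111.11110011.01000110


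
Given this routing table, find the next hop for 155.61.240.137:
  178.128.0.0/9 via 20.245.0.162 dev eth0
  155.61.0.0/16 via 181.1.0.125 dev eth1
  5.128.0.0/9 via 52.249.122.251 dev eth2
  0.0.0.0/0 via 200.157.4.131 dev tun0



Longest prefix match for 155.61.240.137:
  /9 178.128.0.0: no
  /16 155.61.0.0: MATCH
  /9 5.128.0.0: no
  /0 0.0.0.0: MATCH
Selected: next-hop 181.1.0.125 via eth1 (matched /16)


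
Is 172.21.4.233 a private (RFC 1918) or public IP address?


RFC 1918 private ranges:
  10.0.0.0/8 (10.0.0.0 - 10.255.255.255)
  172.16.0.0/12 (172.16.0.0 - 172.31.255.255)
  192.168.0.0/16 (192.168.0.0 - 192.168.255.255)
Private (in 172.16.0.0/12)


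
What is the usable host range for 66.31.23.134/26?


Network: 66.31.23.128
Broadcast: 66.31.23.191
First usable = network + 1
Last usable = broadcast - 1
Range: 66.31.23.129 to 66.31.23.190


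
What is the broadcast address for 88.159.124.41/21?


Network: 88.159.120.0/21
Host bits = 11
Set all host bits to 1:
Broadcast: 88.159.127.255


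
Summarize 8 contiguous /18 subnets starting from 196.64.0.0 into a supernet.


Original prefix: /18
Number of subnets: 8 = 2^3
New prefix = 18 - 3 = 15
Supernet: 196.64.0.0/15


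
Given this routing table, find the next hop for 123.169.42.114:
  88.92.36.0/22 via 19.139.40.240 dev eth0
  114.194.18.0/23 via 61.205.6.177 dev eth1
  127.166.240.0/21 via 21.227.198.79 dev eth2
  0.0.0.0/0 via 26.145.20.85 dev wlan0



Longest prefix match for 123.169.42.114:
  /22 88.92.36.0: no
  /23 114.194.18.0: no
  /21 127.166.240.0: no
  /0 0.0.0.0: MATCH
Selected: next-hop 26.145.20.85 via wlan0 (matched /0)


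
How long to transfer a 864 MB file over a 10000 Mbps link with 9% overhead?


Effective throughput = 10000 * (1 - 9/100) = 9100 Mbps
File size in Mb = 864 * 8 = 6912 Mb
Time = 6912 / 9100
Time = 0.7596 seconds


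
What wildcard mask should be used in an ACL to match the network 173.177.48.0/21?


Subnet mask: 255.255.248.0
Wildcard = 255.255.255.255 - subnet mask
255 - 255 = 0
255 - 255 = 0
255 - 248 = 7
255 - 0 = 255
Wildcard: 0.0.7.255


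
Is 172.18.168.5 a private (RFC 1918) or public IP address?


RFC 1918 private ranges:
  10.0.0.0/8 (10.0.0.0 - 10.255.255.255)
  172.16.0.0/12 (172.16.0.0 - 172.31.255.255)
  192.168.0.0/16 (192.168.0.0 - 192.168.255.255)
Private (in 172.16.0.0/12)


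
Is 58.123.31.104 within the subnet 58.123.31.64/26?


Subnet network: 58.123.31.64
Test IP AND mask: 58.123.31.64
Yes, 58.123.31.104 is in 58.123.31.64/26


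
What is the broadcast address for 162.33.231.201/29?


Network: 162.33.231.200/29
Host bits = 3
Set all host bits to 1:
Broadcast: 162.33.231.207


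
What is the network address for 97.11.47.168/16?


IP:   01100001.00001011.00101111.10101000
Mask: 11111111.11111111.00000000.00000000
AND operation:
Net:  01100001.00001011.00000000.00000000
Network: 97.11.0.0/16


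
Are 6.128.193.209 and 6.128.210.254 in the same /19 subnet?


Mask: 255.255.224.0
6.128.193.209 AND mask = 6.128.192.0
6.128.210.254 AND mask = 6.128.192.0
Yes, same subnet (6.128.192.0)


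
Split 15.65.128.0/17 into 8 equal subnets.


New prefix = 17 + 3 = 20
Each subnet has 4096 addresses
  15.65.128.0/20
  15.65.144.0/20
  15.65.160.0/20
  15.65.176.0/20
  15.65.192.0/20
  15.65.208.0/20
  15.65.224.0/20
  15.65.240.0/20
Subnets: 15.65.128.0/20, 15.65.144.0/20, 15.65.160.0/20, 15.65.176.0/20, 15.65.192.0/20, 15.65.208.0/20, 15.65.224.0/20, 15.65.240.0/20


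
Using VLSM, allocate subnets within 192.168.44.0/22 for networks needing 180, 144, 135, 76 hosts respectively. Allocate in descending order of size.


180 hosts -> /24 (254 usable): 192.168.44.0/24
144 hosts -> /24 (254 usable): 192.168.45.0/24
135 hosts -> /24 (254 usable): 192.168.46.0/24
76 hosts -> /25 (126 usable): 192.168.47.0/25
Allocation: 192.168.44.0/24 (180 hosts, 254 usable); 192.168.45.0/24 (144 hosts, 254 usable); 192.168.46.0/24 (135 hosts, 254 usable); 192.168.47.0/25 (76 hosts, 126 usable)


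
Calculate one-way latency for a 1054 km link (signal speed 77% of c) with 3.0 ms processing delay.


Speed = 0.77 * 3e5 km/s = 231000 km/s
Propagation delay = 1054 / 231000 = 0.0046 s = 4.5628 ms
Processing delay = 3.0 ms
Total one-way latency = 7.5628 ms


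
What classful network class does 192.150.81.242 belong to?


First octet: 192
Binary: 11000000
110xxxxx -> Class C (192-223)
Class C, default mask 255.255.255.0 (/24)


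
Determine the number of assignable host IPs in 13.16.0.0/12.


Host bits = 32 - 12 = 20
Total addresses = 2^20 = 1048576
Usable = total - 2 (network and broadcast)
Usable hosts: 1048574


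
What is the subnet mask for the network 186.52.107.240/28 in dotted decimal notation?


/28 means 28 network bits, 4 host bits
Binary: 11111111111111111111111111110000
Mask: 255.255.255.240


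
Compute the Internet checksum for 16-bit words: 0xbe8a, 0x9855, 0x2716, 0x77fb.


Sum all words (with carry folding):
+ 0xbe8a = 0xbe8a
+ 0x9855 = 0x56e0
+ 0x2716 = 0x7df6
+ 0x77fb = 0xf5f1
One's complement: ~0xf5f1
Checksum = 0x0a0e


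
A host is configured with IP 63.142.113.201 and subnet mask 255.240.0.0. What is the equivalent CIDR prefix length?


Binary: 11111111.11110000.00000000.00000000
Count leading 1s
Prefix: /12


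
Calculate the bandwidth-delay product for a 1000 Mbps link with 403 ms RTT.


BDP = bandwidth * RTT
= 1000 Mbps * 403 ms
= 1000 * 1e6 * 403 / 1000 bits
= 403000000 bits
= 50375000 bytes
= 49194.3359 KB
BDP = 403000000 bits (50375000 bytes)


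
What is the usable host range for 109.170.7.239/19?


Network: 109.170.0.0
Broadcast: 109.170.31.255
First usable = network + 1
Last usable = broadcast - 1
Range: 109.170.0.1 to 109.170.31.254


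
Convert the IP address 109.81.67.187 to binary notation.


109 = 01101101
81 = 01010001
67 = 01000011
187 = 10111011
Binary: 01101101.01010001.01000011.10111011


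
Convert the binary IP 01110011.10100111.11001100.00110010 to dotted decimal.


01110011 = 115
10100111 = 167
11001100 = 204
00110010 = 50
IP: 115.167.204.50


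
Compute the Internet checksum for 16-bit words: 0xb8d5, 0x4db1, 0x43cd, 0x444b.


Sum all words (with carry folding):
+ 0xb8d5 = 0xb8d5
+ 0x4db1 = 0x0687
+ 0x43cd = 0x4a54
+ 0x444b = 0x8e9f
One's complement: ~0x8e9f
Checksum = 0x7160


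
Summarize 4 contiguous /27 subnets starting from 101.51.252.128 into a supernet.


Original prefix: /27
Number of subnets: 4 = 2^2
New prefix = 27 - 2 = 25
Supernet: 101.51.252.128/25


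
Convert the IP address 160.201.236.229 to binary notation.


160 = 10100000
201 = 11001001
236 = 11101100
229 = 11100101
Binary: 10100000.11001001.11101100.11100101


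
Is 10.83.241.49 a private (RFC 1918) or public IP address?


RFC 1918 private ranges:
  10.0.0.0/8 (10.0.0.0 - 10.255.255.255)
  172.16.0.0/12 (172.16.0.0 - 172.31.255.255)
  192.168.0.0/16 (192.168.0.0 - 192.168.255.255)
Private (in 10.0.0.0/8)


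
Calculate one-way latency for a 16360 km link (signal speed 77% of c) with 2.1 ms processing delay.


Speed = 0.77 * 3e5 km/s = 231000 km/s
Propagation delay = 16360 / 231000 = 0.0708 s = 70.8225 ms
Processing delay = 2.1 ms
Total one-way latency = 72.9225 ms


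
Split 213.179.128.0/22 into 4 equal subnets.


New prefix = 22 + 2 = 24
Each subnet has 256 addresses
  213.179.128.0/24
  213.179.129.0/24
  213.179.130.0/24
  213.179.131.0/24
Subnets: 213.179.128.0/24, 213.179.129.0/24, 213.179.130.0/24, 213.179.131.0/24


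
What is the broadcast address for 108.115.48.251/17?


Network: 108.115.0.0/17
Host bits = 15
Set all host bits to 1:
Broadcast: 108.115.127.255
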